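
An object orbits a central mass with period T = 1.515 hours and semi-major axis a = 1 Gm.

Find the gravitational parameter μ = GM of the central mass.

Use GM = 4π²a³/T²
T = 1.515 hours = 5454 s
a = 1 Gm = 1 × 10^9 m
a³ = 1 × 10^27 m³
T² = 2.97461 × 10^7 s²
GM = 4π² × (1 × 10^27) / (2.97461 × 10^7) = 1.32718 × 10^21 m³/s²
GM ≈ 1.327 × 10^21 m³/s²

Final answer: GM = 1.327 × 10^21 m³/s²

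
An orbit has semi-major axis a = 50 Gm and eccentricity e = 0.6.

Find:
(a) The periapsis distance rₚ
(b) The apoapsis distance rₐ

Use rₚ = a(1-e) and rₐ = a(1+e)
a = 50 Gm = 5 × 10^10 m
e = 0.6:  1 − e = 0.4,  1 + e = 1.6
(a) rₚ = a(1 − e) = 5 × 10^10 m × 0.4 = 2 × 10^10 m ≈ 20 Gm
(b) rₐ = a(1 + e) = 5 × 10^10 m × 1.6 = 8 × 10^10 m ≈ 80 Gm

Final answer:
(a) rₚ = 20 Gm
(b) rₐ = 80 Gm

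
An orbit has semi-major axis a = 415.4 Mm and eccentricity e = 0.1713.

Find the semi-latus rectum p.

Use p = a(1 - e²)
a = 415.4 Mm = 4.154 × 10^8 m
e = 0.1713,  e² = 0.0293437,  1 − e² = 0.970656
p = a(1 − e²) = 4.154 × 10^8 m × 0.970656 = 4.03211 × 10^8 m ≈ 403.2 Mm

Final answer: p = 403.2 Mm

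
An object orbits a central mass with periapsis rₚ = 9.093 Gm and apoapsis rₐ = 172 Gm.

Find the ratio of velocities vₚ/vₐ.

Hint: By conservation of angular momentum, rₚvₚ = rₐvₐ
rₚ = 9.093 Gm = 9.093 × 10^9 m
rₐ = 172 Gm = 1.72 × 10^11 m
rₚvₚ = rₐvₐ  ⇒  vₚ/vₐ = rₐ/rₚ
vₚ/vₐ = (1.72 × 10^11) / (9.093 × 10^9) = 18.9156

Final answer: vₚ/vₐ = 18.92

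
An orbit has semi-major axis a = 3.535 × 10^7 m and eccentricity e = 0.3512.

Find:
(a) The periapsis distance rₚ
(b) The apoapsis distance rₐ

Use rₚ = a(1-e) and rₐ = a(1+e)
a = 3.535 × 10^7 m
e = 0.3512:  1 − e = 0.6488,  1 + e = 1.3512
(a) rₚ = a(1 − e) = 3.535 × 10^7 m × 0.6488 = 2.29351 × 10^7 m ≈ 2.294 × 10^7 m
(b) rₐ = a(1 + e) = 3.535 × 10^7 m × 1.3512 = 4.77649 × 10^7 m ≈ 4.776 × 10^7 m

Final answer:
(a) rₚ = 2.294 × 10^7 m
(b) rₐ = 4.776 × 10^7 m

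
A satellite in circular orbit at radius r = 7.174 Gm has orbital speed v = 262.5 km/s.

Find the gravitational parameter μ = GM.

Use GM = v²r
r = 7.174 Gm = 7.174 × 10^9 m
v = 262.5 km/s = 262500 m/s
v² = 6.89062 × 10^10 m²/s²
GM = v²r = 6.89062 × 10^10 × 7.174 × 10^9 = 4.94333 × 10^20 m³/s²
GM ≈ 4.943 × 10^20 m³/s²

Final answer: GM = 4.943 × 10^20 m³/s²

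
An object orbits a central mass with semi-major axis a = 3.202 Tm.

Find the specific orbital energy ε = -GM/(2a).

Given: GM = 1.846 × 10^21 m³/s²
a = 3.202 Tm = 3.202 × 10^12 m
GM = 1.846 × 10^21 m³/s²
2a = 6.404 × 10^12 m
ε = −GM/(2a) = -2.88257 × 10^8 J/kg ≈ -288.3 MJ/kg

Final answer: -288.3 MJ/kg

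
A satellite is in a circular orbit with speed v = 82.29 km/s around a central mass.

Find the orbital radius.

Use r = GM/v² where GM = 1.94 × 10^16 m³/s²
v = 82.29 km/s = 82290 m/s
GM = 1.94 × 10^16 m³/s²
v² = 6.77164 × 10^9 m²/s²
r = GM/v² = (1.94 × 10^16) / (6.77164 × 10^9) = 2.86489 × 10^6 m ≈ 2.865 × 10^6 m

Final answer: 2.865 × 10^6 m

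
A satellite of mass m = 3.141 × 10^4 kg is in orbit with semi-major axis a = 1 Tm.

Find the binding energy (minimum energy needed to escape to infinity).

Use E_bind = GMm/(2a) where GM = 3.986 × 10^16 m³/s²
a = 1 Tm = 1 × 10^12 m
GM = 3.986 × 10^16 m³/s²
m = 3.141 × 10^4 kg
GMm = 3.986 × 10^16 × 31410 = 1.252 × 10^21 m³·kg/s²
2a = 2 × 10^12 m
E_bind = GMm/(2a) = 6.26001 × 10^8 J ≈ 626 MJ

Final answer: 626 MJ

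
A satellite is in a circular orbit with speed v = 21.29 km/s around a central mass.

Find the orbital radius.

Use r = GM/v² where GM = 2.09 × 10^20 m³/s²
v = 21.29 km/s = 21290 m/s
GM = 2.09 × 10^20 m³/s²
v² = 4.53264 × 10^8 m²/s²
r = GM/v² = (2.09 × 10^20) / (4.53264 × 10^8) = 4.611 × 10^11 m ≈ 461.1 Gm

Final answer: 461.1 Gm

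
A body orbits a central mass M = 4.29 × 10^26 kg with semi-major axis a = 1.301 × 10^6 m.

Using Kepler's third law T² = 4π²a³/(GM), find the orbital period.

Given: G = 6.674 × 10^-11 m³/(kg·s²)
M = 4.29 × 10^26 kg
GM = G × M = 6.674 × 10^-11 × 4.29 × 10^26 = 2.86315 × 10^16 m³/s²
a = 1.301 × 10^6 m
a³ = 2.20207 × 10^18 m³
T = 2π √(a³/GM) = 2π √((2.20207 × 10^18) / (2.86315 × 10^16)) = 2π × 8.76989 s
T = 55.1029 s ≈ 55.1 seconds

Final answer: 55.1 seconds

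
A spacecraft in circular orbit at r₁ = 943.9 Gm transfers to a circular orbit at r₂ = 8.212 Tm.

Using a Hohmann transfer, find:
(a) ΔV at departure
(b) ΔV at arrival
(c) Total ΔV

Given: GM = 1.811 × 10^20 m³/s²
r₁ = 943.9 Gm = 9.439 × 10^11 m
r₂ = 8.212 Tm = 8.212 × 10^12 m
GM = 1.811 × 10^20 m³/s²
Transfer ellipse: a_t = (r₁ + r₂)/2 = 4.57795 × 10^12 m
Circular speed at r₁: v₁ = √(GM/r₁) = 13851.5 m/s
Transfer speed at r₁ (periapsis): v₁ₜ = √(GM(2/r₁ − 1/a_t)) = 18551.8 m/s
(a) ΔV₁ = v₁ₜ − v₁ = 4700.28 m/s ≈ 4.7 km/s
Circular speed at r₂: v₂ = √(GM/r₂) = 4696.07 m/s
Transfer speed at r₂ (apoapsis): v₂ₜ = √(GM(2/r₂ − 1/a_t)) = 2132.37 m/s
(b) ΔV₂ = v₂ − v₂ₜ = 2563.7 m/s ≈ 2.564 km/s
(c) ΔV_total = ΔV₁ + ΔV₂ = 7263.98 m/s ≈ 7.264 km/s

Final answer:
(a) ΔV₁ = 4.7 km/s
(b) ΔV₂ = 2.564 km/s
(c) ΔV_total = 7.264 km/s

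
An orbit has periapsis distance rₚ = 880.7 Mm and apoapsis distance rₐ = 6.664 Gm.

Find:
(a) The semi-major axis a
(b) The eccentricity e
rₚ = 880.7 Mm = 8.807 × 10^8 m
rₐ = 6.664 Gm = 6.664 × 10^9 m
(a) a = (rₚ + rₐ)/2 = 3.77235 × 10^9 m ≈ 3.772 Gm
(b) e = (rₐ − rₚ)/(rₐ + rₚ) = (5.7833 × 10^9) / (7.5447 × 10^9) = 0.766538

Final answer:
(a) a = 3.772 Gm
(b) e = 0.7665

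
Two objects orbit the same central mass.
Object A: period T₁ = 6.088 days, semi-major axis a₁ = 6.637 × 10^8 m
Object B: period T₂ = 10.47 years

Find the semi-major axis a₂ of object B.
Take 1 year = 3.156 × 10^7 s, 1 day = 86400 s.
T₁ = 6.088 days = 526003 s
T₂ = 10.47 years = 3.30433 × 10^8 s
a₁ = 6.637 × 10^8 m
Kepler's third law: (T₂/T₁)² = (a₂/a₁)³  ⇒  a₂ = a₁ (T₂/T₁)^(2/3)
T₂/T₁ = 628.196
(T₂/T₁)^(2/3) = 73.3494
a₂ = 6.637 × 10^8 m × 73.3494 = 4.8682 × 10^10 m ≈ 4.868 × 10^10 m

Final answer: a₂ = 4.868 × 10^10 m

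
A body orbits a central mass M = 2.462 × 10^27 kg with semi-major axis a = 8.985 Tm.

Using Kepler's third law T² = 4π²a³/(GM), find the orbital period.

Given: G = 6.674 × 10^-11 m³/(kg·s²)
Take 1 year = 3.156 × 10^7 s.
M = 2.462 × 10^27 kg
GM = G × M = 6.674 × 10^-11 × 2.462 × 10^27 = 1.64314 × 10^17 m³/s²
a = 8.985 Tm = 8.985 × 10^12 m
a³ = 7.25361 × 10^38 m³
T = 2π √(a³/GM) = 2π √((7.25361 × 10^38) / (1.64314 × 10^17)) = 2π × 6.64416 × 10^10 s
T = 4.17465 × 10^11 s ≈ 1.323 × 10^4 years

Final answer: 1.323 × 10^4 years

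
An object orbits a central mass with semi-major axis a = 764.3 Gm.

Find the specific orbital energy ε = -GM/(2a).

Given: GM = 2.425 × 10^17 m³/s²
a = 764.3 Gm = 7.643 × 10^11 m
GM = 2.425 × 10^17 m³/s²
2a = 1.5286 × 10^12 m
ε = −GM/(2a) = -158642 J/kg ≈ -158.6 kJ/kg

Final answer: -158.6 kJ/kg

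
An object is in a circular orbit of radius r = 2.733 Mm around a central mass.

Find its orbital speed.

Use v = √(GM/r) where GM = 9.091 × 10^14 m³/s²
r = 2.733 Mm = 2.733 × 10^6 m
GM = 9.091 × 10^14 m³/s²
GM/r = (9.091 × 10^14) / (2.733 × 10^6) = 3.32638 × 10^8 m²/s²
v = √(GM/r) = 18238.4 m/s ≈ 18.24 km/s

Final answer: 18.24 km/s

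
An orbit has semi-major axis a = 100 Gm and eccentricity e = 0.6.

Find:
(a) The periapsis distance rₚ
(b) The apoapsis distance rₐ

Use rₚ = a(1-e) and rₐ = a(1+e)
a = 100 Gm = 1 × 10^11 m
e = 0.6:  1 − e = 0.4,  1 + e = 1.6
(a) rₚ = a(1 − e) = 1 × 10^11 m × 0.4 = 4 × 10^10 m ≈ 40 Gm
(b) rₐ = a(1 + e) = 1 × 10^11 m × 1.6 = 1.6 × 10^11 m ≈ 160 Gm

Final answer:
(a) rₚ = 40 Gm
(b) rₐ = 160 Gm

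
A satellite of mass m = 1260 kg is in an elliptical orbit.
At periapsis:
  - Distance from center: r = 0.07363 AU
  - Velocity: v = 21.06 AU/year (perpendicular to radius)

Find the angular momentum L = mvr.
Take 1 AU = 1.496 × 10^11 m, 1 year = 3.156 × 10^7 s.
r = 0.07363 AU = 1.1015 × 10^10 m
v = 21.06 AU/year = 99828.1 m/s
vr = 99828.1 × 1.1015 × 10^10 = 1.09961 × 10^15 m²/s
L = m × vr = 1260 × 1.09961 × 10^15 = 1.38551 × 10^18 kg·m²/s ≈ 1.386 × 10^18 kg·m²/s

Final answer: L = 1.386 × 10^18 kg·m²/s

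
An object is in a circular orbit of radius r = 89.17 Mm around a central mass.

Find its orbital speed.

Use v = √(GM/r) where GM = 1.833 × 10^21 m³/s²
r = 89.17 Mm = 8.917 × 10^7 m
GM = 1.833 × 10^21 m³/s²
GM/r = (1.833 × 10^21) / (8.917 × 10^7) = 2.05562 × 10^13 m²/s²
v = √(GM/r) = 4.5339 × 10^6 m/s ≈ 4534 km/s

Final answer: 4534 km/s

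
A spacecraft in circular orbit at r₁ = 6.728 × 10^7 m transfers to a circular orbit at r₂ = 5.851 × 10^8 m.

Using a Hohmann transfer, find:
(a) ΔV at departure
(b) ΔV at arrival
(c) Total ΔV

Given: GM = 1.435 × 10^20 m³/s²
r₁ = 6.728 × 10^7 m
r₂ = 5.851 × 10^8 m
GM = 1.435 × 10^20 m³/s²
Transfer ellipse: a_t = (r₁ + r₂)/2 = 3.2619 × 10^8 m
Circular speed at r₁: v₁ = √(GM/r₁) = 1.46044 × 10^6 m/s
Transfer speed at r₁ (periapsis): v₁ₜ = √(GM(2/r₁ − 1/a_t)) = 1.95597 × 10^6 m/s
(a) ΔV₁ = v₁ₜ − v₁ = 495535 m/s ≈ 495.5 km/s
Circular speed at r₂: v₂ = √(GM/r₂) = 495235 m/s
Transfer speed at r₂ (apoapsis): v₂ₜ = √(GM(2/r₂ − 1/a_t)) = 224915 m/s
(b) ΔV₂ = v₂ − v₂ₜ = 270319 m/s ≈ 270.3 km/s
(c) ΔV_total = ΔV₁ + ΔV₂ = 765854 m/s ≈ 765.9 km/s

Final answer:
(a) ΔV₁ = 495.5 km/s
(b) ΔV₂ = 270.3 km/s
(c) ΔV_total = 765.9 km/s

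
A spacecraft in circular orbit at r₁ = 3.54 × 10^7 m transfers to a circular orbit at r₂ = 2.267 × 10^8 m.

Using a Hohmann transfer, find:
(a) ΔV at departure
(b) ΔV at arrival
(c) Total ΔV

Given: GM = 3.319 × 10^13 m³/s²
r₁ = 3.54 × 10^7 m
r₂ = 2.267 × 10^8 m
GM = 3.319 × 10^13 m³/s²
Transfer ellipse: a_t = (r₁ + r₂)/2 = 1.3105 × 10^8 m
Circular speed at r₁: v₁ = √(GM/r₁) = 968.282 m/s
Transfer speed at r₁ (periapsis): v₁ₜ = √(GM(2/r₁ − 1/a_t)) = 1273.53 m/s
(a) ΔV₁ = v₁ₜ − v₁ = 305.248 m/s ≈ 305.2 m/s
Circular speed at r₂: v₂ = √(GM/r₂) = 382.629 m/s
Transfer speed at r₂ (apoapsis): v₂ₜ = √(GM(2/r₂ − 1/a_t)) = 198.866 m/s
(b) ΔV₂ = v₂ − v₂ₜ = 183.763 m/s ≈ 183.8 m/s
(c) ΔV_total = ΔV₁ + ΔV₂ = 489.011 m/s ≈ 489 m/s

Final answer:
(a) ΔV₁ = 305.2 m/s
(b) ΔV₂ = 183.8 m/s
(c) ΔV_total = 489 m/s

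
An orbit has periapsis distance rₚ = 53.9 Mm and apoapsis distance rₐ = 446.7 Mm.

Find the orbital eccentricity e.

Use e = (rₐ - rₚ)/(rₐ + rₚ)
rₚ = 53.9 Mm = 5.39 × 10^7 m
rₐ = 446.7 Mm = 4.467 × 10^8 m
rₐ − rₚ = 3.928 × 10^8 m
rₐ + rₚ = 5.006 × 10^8 m
e = (rₐ − rₚ)/(rₐ + rₚ) = 0.784658

Final answer: e = 0.7847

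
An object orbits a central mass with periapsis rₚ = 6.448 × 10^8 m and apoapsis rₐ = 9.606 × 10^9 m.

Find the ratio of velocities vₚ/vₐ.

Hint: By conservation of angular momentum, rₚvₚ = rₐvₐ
rₚ = 6.448 × 10^8 m
rₐ = 9.606 × 10^9 m
rₚvₚ = rₐvₐ  ⇒  vₚ/vₐ = rₐ/rₚ
vₚ/vₐ = (9.606 × 10^9) / (6.448 × 10^8) = 14.8976

Final answer: vₚ/vₐ = 14.9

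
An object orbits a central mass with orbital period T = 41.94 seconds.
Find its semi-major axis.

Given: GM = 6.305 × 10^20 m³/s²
T = 41.94 seconds
GM = 6.305 × 10^20 m³/s²
Kepler's third law: a³ = GM T² / (4π²)
T² = 1758.96 s²
a³ = (6.305 × 10^20) × 1758.96 / (4π²) = 2.8092 × 10^22 m³
a = (a³)^(1/3) = 3.03991 × 10^7 m ≈ 30.4 Mm

Final answer: 30.4 Mm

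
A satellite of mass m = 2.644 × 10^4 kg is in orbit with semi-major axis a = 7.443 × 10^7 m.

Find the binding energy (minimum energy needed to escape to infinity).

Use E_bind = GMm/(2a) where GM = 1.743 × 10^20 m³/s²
a = 7.443 × 10^7 m
GM = 1.743 × 10^20 m³/s²
m = 2.644 × 10^4 kg
GMm = 1.743 × 10^20 × 26440 = 4.60849 × 10^24 m³·kg/s²
2a = 1.4886 × 10^8 m
E_bind = GMm/(2a) = 3.09586 × 10^16 J ≈ 30.96 PJ

Final answer: 30.96 PJ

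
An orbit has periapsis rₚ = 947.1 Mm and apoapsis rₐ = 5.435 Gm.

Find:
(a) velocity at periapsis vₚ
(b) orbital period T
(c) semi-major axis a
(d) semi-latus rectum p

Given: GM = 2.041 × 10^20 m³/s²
rₚ = 947.1 Mm = 9.471 × 10^8 m
rₐ = 5.435 Gm = 5.435 × 10^9 m
GM = 2.041 × 10^20 m³/s²
a = (rₚ + rₐ)/2 = 3.19105 × 10^9 m
e = (rₐ − rₚ)/(rₐ + rₚ) = (4.4879 × 10^9) / (6.3821 × 10^9) = 0.703201
(a) vₚ² = GM (2/rₚ − 1/a) = 2.041 × 10^20 × (2.11171 × 10^-9 − 3.13376 × 10^-10) = 3.6704 × 10^11 m²/s²;  vₚ = 605838 m/s ≈ 605.8 km/s
(b) a³ = 3.24938 × 10^28 m³;  T = 2π √(a³/GM) = 2π × 12617.7 s = 79279.1 s ≈ 22.02 hours
(c) a = 3.19105 × 10^9 m ≈ 3.191 Gm
(d) 1 − e² = 0.505508;  p = a(1 − e²) = 3.19105 × 10^9 × 0.505508 = 1.6131 × 10^9 m ≈ 1.613 Gm

Final answer:
(a) velocity at periapsis vₚ = 605.8 km/s
(b) orbital period T = 22.02 hours
(c) semi-major axis a = 3.191 Gm
(d) semi-latus rectum p = 1.613 Gm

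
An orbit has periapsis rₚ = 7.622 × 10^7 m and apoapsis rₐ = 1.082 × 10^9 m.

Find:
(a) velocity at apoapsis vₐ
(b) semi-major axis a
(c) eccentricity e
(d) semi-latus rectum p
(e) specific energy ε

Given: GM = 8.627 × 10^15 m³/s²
rₚ = 7.622 × 10^7 m
rₐ = 1.082 × 10^9 m
GM = 8.627 × 10^15 m³/s²
a = (rₚ + rₐ)/2 = 5.7911 × 10^8 m
e = (rₐ − rₚ)/(rₐ + rₚ) = (1.00578 × 10^9) / (1.15822 × 10^9) = 0.868384
(a) vₐ² = GM (2/rₐ − 1/a) = 8.627 × 10^15 × (1.84843 × 10^-9 − 1.72679 × 10^-9) = 1.0494 × 10^6 m²/s²;  vₐ = 1024.4 m/s ≈ 1.024 km/s
(b) a = 5.7911 × 10^8 m ≈ 5.791 × 10^8 m
(c) e = 0.868384 ≈ 0.8684
(d) 1 − e² = 0.245909;  p = a(1 − e²) = 5.7911 × 10^8 × 0.245909 = 1.42408 × 10^8 m ≈ 1.424 × 10^8 m
(e) 2a = 1.15822 × 10^9 m;  ε = −GM/(2a) = -7.4485 × 10^6 J/kg ≈ -7.448 MJ/kg

Final answer:
(a) velocity at apoapsis vₐ = 1.024 km/s
(b) semi-major axis a = 5.791 × 10^8 m
(c) eccentricity e = 0.8684
(d) semi-latus rectum p = 1.424 × 10^8 m
(e) specific energy ε = -7.448 MJ/kg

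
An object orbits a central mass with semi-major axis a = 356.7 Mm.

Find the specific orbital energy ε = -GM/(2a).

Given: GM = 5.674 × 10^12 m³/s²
a = 356.7 Mm = 3.567 × 10^8 m
GM = 5.674 × 10^12 m³/s²
2a = 7.134 × 10^8 m
ε = −GM/(2a) = -7953.46 J/kg ≈ -7.953 kJ/kg

Final answer: -7.953 kJ/kg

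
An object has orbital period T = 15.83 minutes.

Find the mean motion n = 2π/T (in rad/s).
T = 15.83 minutes = 949.8 s
n = 2π / 949.8 s = 0.00661527 rad/s ≈ 0.006615 rad/s

Final answer: n = 0.006615 rad/s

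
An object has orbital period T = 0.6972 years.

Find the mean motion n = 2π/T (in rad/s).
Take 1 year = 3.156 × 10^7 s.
T = 0.6972 years = 2.20036 × 10^7 s
n = 2π / (2.20036 × 10^7 s) = 2.85552 × 10^-7 rad/s ≈ 2.856 × 10^-7 rad/s

Final answer: n = 2.856 × 10^-7 rad/s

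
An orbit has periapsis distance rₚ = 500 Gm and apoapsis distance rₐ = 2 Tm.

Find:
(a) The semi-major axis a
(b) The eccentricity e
rₚ = 500 Gm = 5 × 10^11 m
rₐ = 2 Tm = 2 × 10^12 m
(a) a = (rₚ + rₐ)/2 = 1.25 × 10^12 m ≈ 1.25 Tm
(b) e = (rₐ − rₚ)/(rₐ + rₚ) = (1.5 × 10^12) / (2.5 × 10^12) = 0.6

Final answer:
(a) a = 1.25 Tm
(b) e = 0.6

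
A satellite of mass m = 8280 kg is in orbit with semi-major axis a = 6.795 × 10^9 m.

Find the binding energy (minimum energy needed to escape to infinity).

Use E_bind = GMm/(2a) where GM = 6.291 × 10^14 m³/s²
a = 6.795 × 10^9 m
GM = 6.291 × 10^14 m³/s²
m = 8280 kg
GMm = 6.291 × 10^14 × 8280 = 5.20895 × 10^18 m³·kg/s²
2a = 1.359 × 10^10 m
E_bind = GMm/(2a) = 3.83293 × 10^8 J ≈ 383.3 MJ

Final answer: 383.3 MJ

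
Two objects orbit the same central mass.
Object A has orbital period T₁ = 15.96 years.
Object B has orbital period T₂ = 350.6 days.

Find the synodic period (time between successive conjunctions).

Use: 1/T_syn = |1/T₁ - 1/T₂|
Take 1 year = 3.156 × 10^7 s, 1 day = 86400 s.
T₁ = 15.96 years = 5.03698 × 10^8 s
T₂ = 350.6 days = 3.02918 × 10^7 s
1/T₁ = 1.98532 × 10^-9 s⁻¹
1/T₂ = 3.30122 × 10^-8 s⁻¹
|1/T₁ − 1/T₂| = 3.10269 × 10^-8 s⁻¹
T_syn = 1 / |1/T₁ − 1/T₂| = 3.22301 × 10^7 s ≈ 1.021 years

Final answer: T_syn = 1.021 years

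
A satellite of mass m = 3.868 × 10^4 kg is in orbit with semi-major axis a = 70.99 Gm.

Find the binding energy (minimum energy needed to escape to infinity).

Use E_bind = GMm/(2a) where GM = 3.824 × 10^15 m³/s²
a = 70.99 Gm = 7.099 × 10^10 m
GM = 3.824 × 10^15 m³/s²
m = 3.868 × 10^4 kg
GMm = 3.824 × 10^15 × 38680 = 1.47912 × 10^20 m³·kg/s²
2a = 1.4198 × 10^11 m
E_bind = GMm/(2a) = 1.04178 × 10^9 J ≈ 1.042 GJ

Final answer: 1.042 GJ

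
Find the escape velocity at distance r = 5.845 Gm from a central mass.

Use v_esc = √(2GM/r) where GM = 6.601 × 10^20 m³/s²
r = 5.845 Gm = 5.845 × 10^9 m
GM = 6.601 × 10^20 m³/s²
2GM/r = 2 × (6.601 × 10^20) / (5.845 × 10^9) = 2.25868 × 10^11 m²/s²
v_esc = √(2GM/r) = 475256 m/s ≈ 475.3 km/s

Final answer: 475.3 km/s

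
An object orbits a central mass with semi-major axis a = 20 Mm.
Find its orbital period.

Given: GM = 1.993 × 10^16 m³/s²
a = 20 Mm = 2 × 10^7 m
GM = 1.993 × 10^16 m³/s²
a³ = 8 × 10^21 m³
T = 2π √(a³/GM) = 2π √((8 × 10^21) / (1.993 × 10^16)) = 2π × 633.565 s
T = 3980.81 s ≈ 1.106 hours

Final answer: 1.106 hours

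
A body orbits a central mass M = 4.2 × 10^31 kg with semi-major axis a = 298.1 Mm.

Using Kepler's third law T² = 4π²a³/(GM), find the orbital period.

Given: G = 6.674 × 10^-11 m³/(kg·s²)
M = 4.2 × 10^31 kg
GM = G × M = 6.674 × 10^-11 × 4.2 × 10^31 = 2.80308 × 10^21 m³/s²
a = 298.1 Mm = 2.981 × 10^8 m
a³ = 2.64902 × 10^25 m³
T = 2π √(a³/GM) = 2π √((2.64902 × 10^25) / (2.80308 × 10^21)) = 2π × 97.2132 s
T = 610.809 s ≈ 10.18 minutes

Final answer: 10.18 minutes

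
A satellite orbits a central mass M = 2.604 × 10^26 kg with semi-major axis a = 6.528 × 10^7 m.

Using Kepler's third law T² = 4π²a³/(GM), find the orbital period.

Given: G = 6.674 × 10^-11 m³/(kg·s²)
M = 2.604 × 10^26 kg
GM = G × M = 6.674 × 10^-11 × 2.604 × 10^26 = 1.73791 × 10^16 m³/s²
a = 6.528 × 10^7 m
a³ = 2.78189 × 10^23 m³
T = 2π √(a³/GM) = 2π √((2.78189 × 10^23) / (1.73791 × 10^16)) = 2π × 4000.89 s
T = 25138.3 s ≈ 6.983 hours

Final answer: 6.983 hours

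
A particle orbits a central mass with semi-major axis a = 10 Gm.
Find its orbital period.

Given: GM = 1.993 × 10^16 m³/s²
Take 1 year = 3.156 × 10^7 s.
a = 10 Gm = 1 × 10^10 m
GM = 1.993 × 10^16 m³/s²
a³ = 1 × 10^30 m³
T = 2π √(a³/GM) = 2π √((1 × 10^30) / (1.993 × 10^16)) = 2π × 7.08347 × 10^6 s
T = 4.45068 × 10^7 s ≈ 1.41 years

Final answer: 1.41 years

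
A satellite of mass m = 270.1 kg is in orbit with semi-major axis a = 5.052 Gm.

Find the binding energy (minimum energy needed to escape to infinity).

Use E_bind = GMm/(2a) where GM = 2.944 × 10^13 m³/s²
a = 5.052 Gm = 5.052 × 10^9 m
GM = 2.944 × 10^13 m³/s²
m = 270.1 kg
GMm = 2.944 × 10^13 × 270.1 = 7.95174 × 10^15 m³·kg/s²
2a = 1.0104 × 10^10 m
E_bind = GMm/(2a) = 786990 J ≈ 787 kJ

Final answer: 787 kJ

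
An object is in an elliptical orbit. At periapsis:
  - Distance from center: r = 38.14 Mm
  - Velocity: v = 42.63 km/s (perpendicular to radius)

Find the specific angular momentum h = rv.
r = 38.14 Mm = 3.814 × 10^7 m
v = 42.63 km/s = 42630 m/s
h = rv = 3.814 × 10^7 × 42630 = 1.62591 × 10^12 m²/s ≈ 1.626 × 10^12 m²/s

Final answer: h = 1.626 × 10^12 m²/s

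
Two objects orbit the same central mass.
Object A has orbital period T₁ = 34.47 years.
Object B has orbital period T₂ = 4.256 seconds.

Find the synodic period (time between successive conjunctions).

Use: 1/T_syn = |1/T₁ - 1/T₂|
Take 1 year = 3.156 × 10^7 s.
T₁ = 34.47 years = 1.08787 × 10^9 s
T₂ = 4.256 seconds
1/T₁ = 9.19225 × 10^-10 s⁻¹
1/T₂ = 0.234962 s⁻¹
|1/T₁ − 1/T₂| = 0.234962 s⁻¹
T_syn = 1 / |1/T₁ − 1/T₂| = 4.256 s ≈ 4.256 seconds

Final answer: T_syn = 4.256 seconds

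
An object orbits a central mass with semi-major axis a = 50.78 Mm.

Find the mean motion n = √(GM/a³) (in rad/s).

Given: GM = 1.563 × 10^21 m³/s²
a = 50.78 Mm = 5.078 × 10^7 m
GM = 1.563 × 10^21 m³/s²
a³ = 1.30942 × 10^23 m³
GM/a³ = (1.563 × 10^21) / (1.30942 × 10^23) = 0.0119366 s⁻²
n = √(GM/a³) = 0.109255 rad/s ≈ 0.1093 rad/s

Final answer: n = 0.1093 rad/s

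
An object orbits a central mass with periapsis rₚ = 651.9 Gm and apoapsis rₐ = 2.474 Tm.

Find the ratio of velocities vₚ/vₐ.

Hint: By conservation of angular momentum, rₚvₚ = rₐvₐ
rₚ = 651.9 Gm = 6.519 × 10^11 m
rₐ = 2.474 Tm = 2.474 × 10^12 m
rₚvₚ = rₐvₐ  ⇒  vₚ/vₐ = rₐ/rₚ
vₚ/vₐ = (2.474 × 10^12) / (6.519 × 10^11) = 3.79506

Final answer: vₚ/vₐ = 3.795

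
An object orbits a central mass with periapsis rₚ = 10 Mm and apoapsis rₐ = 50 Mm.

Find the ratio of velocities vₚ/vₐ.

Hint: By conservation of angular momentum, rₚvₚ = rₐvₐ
rₚ = 10 Mm = 1 × 10^7 m
rₐ = 50 Mm = 5 × 10^7 m
rₚvₚ = rₐvₐ  ⇒  vₚ/vₐ = rₐ/rₚ
vₚ/vₐ = (5 × 10^7) / (1 × 10^7) = 5

Final answer: vₚ/vₐ = 5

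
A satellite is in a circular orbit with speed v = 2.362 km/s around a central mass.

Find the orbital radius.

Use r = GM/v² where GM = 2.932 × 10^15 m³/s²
v = 2.362 km/s = 2362 m/s
GM = 2.932 × 10^15 m³/s²
v² = 5.57904 × 10^6 m²/s²
r = GM/v² = (2.932 × 10^15) / (5.57904 × 10^6) = 5.25538 × 10^8 m ≈ 525.5 Mm

Final answer: 525.5 Mm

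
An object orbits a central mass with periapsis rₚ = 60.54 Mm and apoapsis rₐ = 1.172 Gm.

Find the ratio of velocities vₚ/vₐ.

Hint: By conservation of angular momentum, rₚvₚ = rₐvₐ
rₚ = 60.54 Mm = 6.054 × 10^7 m
rₐ = 1.172 Gm = 1.172 × 10^9 m
rₚvₚ = rₐvₐ  ⇒  vₚ/vₐ = rₐ/rₚ
vₚ/vₐ = (1.172 × 10^9) / (6.054 × 10^7) = 19.3591

Final answer: vₚ/vₐ = 19.36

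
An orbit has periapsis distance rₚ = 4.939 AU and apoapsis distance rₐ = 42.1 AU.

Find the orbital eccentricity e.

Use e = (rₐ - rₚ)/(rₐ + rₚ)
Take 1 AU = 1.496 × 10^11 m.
rₚ = 4.939 AU = 7.38874 × 10^11 m
rₐ = 42.1 AU = 6.29816 × 10^12 m
rₐ − rₚ = 5.55929 × 10^12 m
rₐ + rₚ = 7.03703 × 10^12 m
e = (rₐ − rₚ)/(rₐ + rₚ) = 0.790004

Final answer: e = 0.79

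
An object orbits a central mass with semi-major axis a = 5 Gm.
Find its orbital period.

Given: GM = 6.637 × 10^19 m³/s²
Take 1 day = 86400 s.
a = 5 Gm = 5 × 10^9 m
GM = 6.637 × 10^19 m³/s²
a³ = 1.25 × 10^29 m³
T = 2π √(a³/GM) = 2π √((1.25 × 10^29) / (6.637 × 10^19)) = 2π × 43397.9 s
T = 272677 s ≈ 3.156 days

Final answer: 3.156 days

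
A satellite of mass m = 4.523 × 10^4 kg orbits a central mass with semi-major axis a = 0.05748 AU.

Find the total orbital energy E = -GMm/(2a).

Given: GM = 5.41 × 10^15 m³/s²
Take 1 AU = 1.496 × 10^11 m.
a = 0.05748 AU = 8.59901 × 10^9 m
GM = 5.41 × 10^15 m³/s²
2a = 1.7198 × 10^10 m
GMm = 5.41 × 10^15 × 45230 = 2.44694 × 10^20 m³·kg/s²
E = −GMm/(2a) = -1.42281 × 10^10 J ≈ -14.23 GJ

Final answer: -14.23 GJ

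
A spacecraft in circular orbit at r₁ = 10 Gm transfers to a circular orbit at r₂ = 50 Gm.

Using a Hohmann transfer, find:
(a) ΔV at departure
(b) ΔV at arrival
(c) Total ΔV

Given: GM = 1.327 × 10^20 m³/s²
r₁ = 10 Gm = 1 × 10^10 m
r₂ = 50 Gm = 5 × 10^10 m
GM = 1.327 × 10^20 m³/s²
Transfer ellipse: a_t = (r₁ + r₂)/2 = 3 × 10^10 m
Circular speed at r₁: v₁ = √(GM/r₁) = 115195 m/s
Transfer speed at r₁ (periapsis): v₁ₜ = √(GM(2/r₁ − 1/a_t)) = 148717 m/s
(a) ΔV₁ = v₁ₜ − v₁ = 33521.2 m/s ≈ 33.52 km/s
Circular speed at r₂: v₂ = √(GM/r₂) = 51517 m/s
Transfer speed at r₂ (apoapsis): v₂ₜ = √(GM(2/r₂ − 1/a_t)) = 29743.3 m/s
(b) ΔV₂ = v₂ − v₂ₜ = 21773.6 m/s ≈ 21.77 km/s
(c) ΔV_total = ΔV₁ + ΔV₂ = 55294.9 m/s ≈ 55.29 km/s

Final answer:
(a) ΔV₁ = 33.52 km/s
(b) ΔV₂ = 21.77 km/s
(c) ΔV_total = 55.29 km/s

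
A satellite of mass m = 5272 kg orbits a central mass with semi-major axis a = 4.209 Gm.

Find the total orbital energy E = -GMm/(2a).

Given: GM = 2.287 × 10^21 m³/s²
a = 4.209 Gm = 4.209 × 10^9 m
GM = 2.287 × 10^21 m³/s²
2a = 8.418 × 10^9 m
GMm = 2.287 × 10^21 × 5272 = 1.20571 × 10^25 m³·kg/s²
E = −GMm/(2a) = -1.4323 × 10^15 J ≈ -1.432 PJ

Final answer: -1.432 PJ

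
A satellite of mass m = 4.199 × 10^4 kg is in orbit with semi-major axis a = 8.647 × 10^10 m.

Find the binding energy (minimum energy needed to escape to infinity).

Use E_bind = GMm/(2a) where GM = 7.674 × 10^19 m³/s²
a = 8.647 × 10^10 m
GM = 7.674 × 10^19 m³/s²
m = 4.199 × 10^4 kg
GMm = 7.674 × 10^19 × 41990 = 3.22231 × 10^24 m³·kg/s²
2a = 1.7294 × 10^11 m
E_bind = GMm/(2a) = 1.86325 × 10^13 J ≈ 18.63 TJ

Final answer: 18.63 TJ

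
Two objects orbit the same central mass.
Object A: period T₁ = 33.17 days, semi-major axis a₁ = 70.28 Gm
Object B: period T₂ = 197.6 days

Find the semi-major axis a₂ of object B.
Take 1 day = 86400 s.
T₁ = 33.17 days = 2.86589 × 10^6 s
T₂ = 197.6 days = 1.70726 × 10^7 s
a₁ = 70.28 Gm = 7.028 × 10^10 m
Kepler's third law: (T₂/T₁)² = (a₂/a₁)³  ⇒  a₂ = a₁ (T₂/T₁)^(2/3)
T₂/T₁ = 5.95719
(T₂/T₁)^(2/3) = 3.2862
a₂ = 7.028 × 10^10 m × 3.2862 = 2.30954 × 10^11 m ≈ 231 Gm

Final answer: a₂ = 231 Gm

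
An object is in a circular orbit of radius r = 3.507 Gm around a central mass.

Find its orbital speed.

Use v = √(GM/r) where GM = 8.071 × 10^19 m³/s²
r = 3.507 Gm = 3.507 × 10^9 m
GM = 8.071 × 10^19 m³/s²
GM/r = (8.071 × 10^19) / (3.507 × 10^9) = 2.3014 × 10^10 m²/s²
v = √(GM/r) = 151704 m/s ≈ 151.7 km/s

Final answer: 151.7 km/s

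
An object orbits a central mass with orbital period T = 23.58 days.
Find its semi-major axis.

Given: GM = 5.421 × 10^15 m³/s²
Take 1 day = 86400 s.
T = 23.58 days = 2.03731 × 10^6 s
GM = 5.421 × 10^15 m³/s²
Kepler's third law: a³ = GM T² / (4π²)
T² = 4.15064 × 10^12 s²
a³ = (5.421 × 10^15) × (4.15064 × 10^12) / (4π²) = 5.69947 × 10^26 m³
a = (a³)^(1/3) = 8.29109 × 10^8 m ≈ 829.1 Mm

Final answer: 829.1 Mm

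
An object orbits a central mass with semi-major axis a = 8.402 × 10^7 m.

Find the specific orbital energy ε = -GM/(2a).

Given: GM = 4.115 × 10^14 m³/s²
a = 8.402 × 10^7 m
GM = 4.115 × 10^14 m³/s²
2a = 1.6804 × 10^8 m
ε = −GM/(2a) = -2.44882 × 10^6 J/kg ≈ -2.449 MJ/kg

Final answer: -2.449 MJ/kg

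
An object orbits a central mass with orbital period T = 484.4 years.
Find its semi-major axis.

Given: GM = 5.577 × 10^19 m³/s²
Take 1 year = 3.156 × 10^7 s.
T = 484.4 years = 1.52877 × 10^10 s
GM = 5.577 × 10^19 m³/s²
Kepler's third law: a³ = GM T² / (4π²)
T² = 2.33713 × 10^20 s²
a³ = (5.577 × 10^19) × (2.33713 × 10^20) / (4π²) = 3.30159 × 10^38 m³
a = (a³)^(1/3) = 6.91153 × 10^12 m ≈ 6.912 Tm

Final answer: 6.912 Tm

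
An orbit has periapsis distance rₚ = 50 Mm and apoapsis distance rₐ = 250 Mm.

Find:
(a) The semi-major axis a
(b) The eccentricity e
rₚ = 50 Mm = 5 × 10^7 m
rₐ = 250 Mm = 2.5 × 10^8 m
(a) a = (rₚ + rₐ)/2 = 1.5 × 10^8 m ≈ 150 Mm
(b) e = (rₐ − rₚ)/(rₐ + rₚ) = (2 × 10^8) / (3 × 10^8) = 0.666667

Final answer:
(a) a = 150 Mm
(b) e = 0.6667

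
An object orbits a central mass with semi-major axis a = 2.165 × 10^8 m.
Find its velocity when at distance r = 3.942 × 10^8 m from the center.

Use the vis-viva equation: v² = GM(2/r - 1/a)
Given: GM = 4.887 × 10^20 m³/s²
a = 2.165 × 10^8 m
r = 3.942 × 10^8 m
GM = 4.887 × 10^20 m³/s²
2/r − 1/a = 5.07357 × 10^-9 − 4.61894 × 10^-9 = 4.54629 × 10^-10 m⁻¹
v² = GM (2/r − 1/a) = 2.22177 × 10^11 m²/s²
v = 471357 m/s ≈ 471.4 km/s

Final answer: 471.4 km/s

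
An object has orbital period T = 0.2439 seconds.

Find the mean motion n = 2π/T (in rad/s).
T = 0.2439 seconds
n = 2π / 0.2439 s = 25.7613 rad/s ≈ 25.76 rad/s

Final answer: n = 25.76 rad/s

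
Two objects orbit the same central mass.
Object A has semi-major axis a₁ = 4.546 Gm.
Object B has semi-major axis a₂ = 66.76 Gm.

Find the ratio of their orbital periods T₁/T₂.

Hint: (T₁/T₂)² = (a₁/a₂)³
a₁ = 4.546 Gm = 4.546 × 10^9 m
a₂ = 66.76 Gm = 6.676 × 10^10 m
a₁/a₂ = 0.0680947
T₁/T₂ = (a₁/a₂)^(3/2) = (0.0680947)^1.5 = 0.0177693

Final answer: T₁/T₂ = 0.01777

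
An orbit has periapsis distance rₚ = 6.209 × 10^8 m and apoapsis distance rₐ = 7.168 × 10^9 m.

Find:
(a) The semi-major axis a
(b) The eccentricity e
rₚ = 6.209 × 10^8 m
rₐ = 7.168 × 10^9 m
(a) a = (rₚ + rₐ)/2 = 3.89445 × 10^9 m ≈ 3.894 × 10^9 m
(b) e = (rₐ − rₚ)/(rₐ + rₚ) = (6.5471 × 10^9) / (7.7889 × 10^9) = 0.840568

Final answer:
(a) a = 3.894 × 10^9 m
(b) e = 0.8406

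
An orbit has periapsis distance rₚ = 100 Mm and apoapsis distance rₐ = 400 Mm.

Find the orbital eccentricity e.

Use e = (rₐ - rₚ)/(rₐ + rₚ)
rₚ = 100 Mm = 1 × 10^8 m
rₐ = 400 Mm = 4 × 10^8 m
rₐ − rₚ = 3 × 10^8 m
rₐ + rₚ = 5 × 10^8 m
e = (rₐ − rₚ)/(rₐ + rₚ) = 0.6

Final answer: e = 0.6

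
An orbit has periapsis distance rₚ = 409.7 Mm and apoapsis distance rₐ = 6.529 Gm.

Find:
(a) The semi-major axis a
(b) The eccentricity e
rₚ = 409.7 Mm = 4.097 × 10^8 m
rₐ = 6.529 Gm = 6.529 × 10^9 m
(a) a = (rₚ + rₐ)/2 = 3.46935 × 10^9 m ≈ 3.469 Gm
(b) e = (rₐ − rₚ)/(rₐ + rₚ) = (6.1193 × 10^9) / (6.9387 × 10^9) = 0.881909

Final answer:
(a) a = 3.469 Gm
(b) e = 0.8819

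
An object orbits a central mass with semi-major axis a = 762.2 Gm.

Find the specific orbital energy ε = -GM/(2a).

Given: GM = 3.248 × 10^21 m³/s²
a = 762.2 Gm = 7.622 × 10^11 m
GM = 3.248 × 10^21 m³/s²
2a = 1.5244 × 10^12 m
ε = −GM/(2a) = -2.13067 × 10^9 J/kg ≈ -2.131 GJ/kg

Final answer: -2.131 GJ/kg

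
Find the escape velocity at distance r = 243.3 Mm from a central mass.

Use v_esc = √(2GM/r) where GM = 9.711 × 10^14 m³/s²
r = 243.3 Mm = 2.433 × 10^8 m
GM = 9.711 × 10^14 m³/s²
2GM/r = 2 × (9.711 × 10^14) / (2.433 × 10^8) = 7.98274 × 10^6 m²/s²
v_esc = √(2GM/r) = 2825.37 m/s ≈ 2.825 km/s

Final answer: 2.825 km/s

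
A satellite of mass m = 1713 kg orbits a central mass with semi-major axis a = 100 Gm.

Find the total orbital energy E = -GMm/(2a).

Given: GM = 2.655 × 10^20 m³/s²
a = 100 Gm = 1 × 10^11 m
GM = 2.655 × 10^20 m³/s²
2a = 2 × 10^11 m
GMm = 2.655 × 10^20 × 1713 = 4.54801 × 10^23 m³·kg/s²
E = −GMm/(2a) = -2.27401 × 10^12 J ≈ -2.274 TJ

Final answer: -2.274 TJ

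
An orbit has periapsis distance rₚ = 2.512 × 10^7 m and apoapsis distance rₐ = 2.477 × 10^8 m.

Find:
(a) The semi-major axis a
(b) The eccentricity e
rₚ = 2.512 × 10^7 m
rₐ = 2.477 × 10^8 m
(a) a = (rₚ + rₐ)/2 = 1.3641 × 10^8 m ≈ 1.364 × 10^8 m
(b) e = (rₐ − rₚ)/(rₐ + rₚ) = (2.2258 × 10^8) / (2.7282 × 10^8) = 0.815849

Final answer:
(a) a = 1.364 × 10^8 m
(b) e = 0.8158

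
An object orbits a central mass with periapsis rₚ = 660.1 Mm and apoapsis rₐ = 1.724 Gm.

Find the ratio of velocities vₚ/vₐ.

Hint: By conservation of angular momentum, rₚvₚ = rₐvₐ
rₚ = 660.1 Mm = 6.601 × 10^8 m
rₐ = 1.724 Gm = 1.724 × 10^9 m
rₚvₚ = rₐvₐ  ⇒  vₚ/vₐ = rₐ/rₚ
vₚ/vₐ = (1.724 × 10^9) / (6.601 × 10^8) = 2.61173

Final answer: vₚ/vₐ = 2.612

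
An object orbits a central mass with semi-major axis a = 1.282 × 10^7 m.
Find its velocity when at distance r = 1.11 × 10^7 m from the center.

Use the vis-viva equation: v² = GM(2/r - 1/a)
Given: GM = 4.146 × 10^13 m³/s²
a = 1.282 × 10^7 m
r = 1.11 × 10^7 m
GM = 4.146 × 10^13 m³/s²
2/r − 1/a = 1.8018 × 10^-7 − 7.80031 × 10^-8 = 1.02177 × 10^-7 m⁻¹
v² = GM (2/r − 1/a) = 4.23626 × 10^6 m²/s²
v = 2058.22 m/s ≈ 2.058 km/s

Final answer: 2.058 km/s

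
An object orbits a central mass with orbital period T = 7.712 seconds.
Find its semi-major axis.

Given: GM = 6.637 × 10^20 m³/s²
T = 7.712 seconds
GM = 6.637 × 10^20 m³/s²
Kepler's third law: a³ = GM T² / (4π²)
T² = 59.4749 s²
a³ = (6.637 × 10^20) × 59.4749 / (4π²) = 9.99876 × 10^20 m³
a = (a³)^(1/3) = 9.99959 × 10^6 m ≈ 10 Mm

Final answer: 10 Mm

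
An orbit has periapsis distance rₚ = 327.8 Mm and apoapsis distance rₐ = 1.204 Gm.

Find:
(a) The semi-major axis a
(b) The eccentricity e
rₚ = 327.8 Mm = 3.278 × 10^8 m
rₐ = 1.204 Gm = 1.204 × 10^9 m
(a) a = (rₚ + rₐ)/2 = 7.659 × 10^8 m ≈ 765.9 Mm
(b) e = (rₐ − rₚ)/(rₐ + rₚ) = (8.762 × 10^8) / (1.5318 × 10^9) = 0.572007

Final answer:
(a) a = 765.9 Mm
(b) e = 0.572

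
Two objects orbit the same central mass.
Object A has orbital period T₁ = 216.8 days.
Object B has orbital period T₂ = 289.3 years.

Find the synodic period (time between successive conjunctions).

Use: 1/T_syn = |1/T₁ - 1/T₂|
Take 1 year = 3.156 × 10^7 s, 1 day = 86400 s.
T₁ = 216.8 days = 1.87315 × 10^7 s
T₂ = 289.3 years = 9.13031 × 10^9 s
1/T₁ = 5.3386 × 10^-8 s⁻¹
1/T₂ = 1.09525 × 10^-10 s⁻¹
|1/T₁ − 1/T₂| = 5.32764 × 10^-8 s⁻¹
T_syn = 1 / |1/T₁ − 1/T₂| = 1.877 × 10^7 s ≈ 217.2 days

Final answer: T_syn = 217.2 days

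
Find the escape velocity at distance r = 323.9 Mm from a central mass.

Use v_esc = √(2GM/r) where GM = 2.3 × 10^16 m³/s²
r = 323.9 Mm = 3.239 × 10^8 m
GM = 2.3 × 10^16 m³/s²
2GM/r = 2 × (2.3 × 10^16) / (3.239 × 10^8) = 1.42019 × 10^8 m²/s²
v_esc = √(2GM/r) = 11917.2 m/s ≈ 11.92 km/s

Final answer: 11.92 km/s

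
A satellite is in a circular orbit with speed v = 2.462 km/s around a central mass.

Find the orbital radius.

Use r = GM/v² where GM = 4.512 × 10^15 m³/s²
v = 2.462 km/s = 2462 m/s
GM = 4.512 × 10^15 m³/s²
v² = 6.06144 × 10^6 m²/s²
r = GM/v² = (4.512 × 10^15) / (6.06144 × 10^6) = 7.44377 × 10^8 m ≈ 744.4 Mm

Final answer: 744.4 Mm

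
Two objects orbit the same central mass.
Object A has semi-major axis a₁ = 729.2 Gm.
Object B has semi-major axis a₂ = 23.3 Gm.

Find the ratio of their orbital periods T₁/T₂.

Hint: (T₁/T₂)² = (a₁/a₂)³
a₁ = 729.2 Gm = 7.292 × 10^11 m
a₂ = 23.3 Gm = 2.33 × 10^10 m
a₁/a₂ = 31.2961
T₁/T₂ = (a₁/a₂)^(3/2) = (31.2961)^1.5 = 175.08

Final answer: T₁/T₂ = 175.1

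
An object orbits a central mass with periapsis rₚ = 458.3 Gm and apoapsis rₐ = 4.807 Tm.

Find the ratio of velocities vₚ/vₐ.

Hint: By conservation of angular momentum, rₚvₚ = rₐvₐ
rₚ = 458.3 Gm = 4.583 × 10^11 m
rₐ = 4.807 Tm = 4.807 × 10^12 m
rₚvₚ = rₐvₐ  ⇒  vₚ/vₐ = rₐ/rₚ
vₚ/vₐ = (4.807 × 10^12) / (4.583 × 10^11) = 10.4888

Final answer: vₚ/vₐ = 10.49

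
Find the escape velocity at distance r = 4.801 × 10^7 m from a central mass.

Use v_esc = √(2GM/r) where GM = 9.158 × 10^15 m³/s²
r = 4.801 × 10^7 m
GM = 9.158 × 10^15 m³/s²
2GM/r = 2 × (9.158 × 10^15) / (4.801 × 10^7) = 3.81504 × 10^8 m²/s²
v_esc = √(2GM/r) = 19532.1 m/s ≈ 19.53 km/s

Final answer: 19.53 km/s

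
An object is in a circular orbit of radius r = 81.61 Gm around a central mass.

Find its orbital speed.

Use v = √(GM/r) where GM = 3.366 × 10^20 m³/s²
r = 81.61 Gm = 8.161 × 10^10 m
GM = 3.366 × 10^20 m³/s²
GM/r = (3.366 × 10^20) / (8.161 × 10^10) = 4.12449 × 10^9 m²/s²
v = √(GM/r) = 64222.2 m/s ≈ 64.22 km/s

Final answer: 64.22 km/s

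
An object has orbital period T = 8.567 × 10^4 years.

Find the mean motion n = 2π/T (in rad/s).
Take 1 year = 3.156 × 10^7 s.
T = 8.567 × 10^4 years = 2.70375 × 10^12 s
n = 2π / (2.70375 × 10^12 s) = 2.32388 × 10^-12 rad/s ≈ 2.324 × 10^-12 rad/s

Final answer: n = 2.324 × 10^-12 rad/s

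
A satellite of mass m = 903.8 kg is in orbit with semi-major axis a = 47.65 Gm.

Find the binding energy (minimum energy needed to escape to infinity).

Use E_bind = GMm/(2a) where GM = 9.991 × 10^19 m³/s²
a = 47.65 Gm = 4.765 × 10^10 m
GM = 9.991 × 10^19 m³/s²
m = 903.8 kg
GMm = 9.991 × 10^19 × 903.8 = 9.02987 × 10^22 m³·kg/s²
2a = 9.53 × 10^10 m
E_bind = GMm/(2a) = 9.4752 × 10^11 J ≈ 947.5 GJ

Final answer: 947.5 GJ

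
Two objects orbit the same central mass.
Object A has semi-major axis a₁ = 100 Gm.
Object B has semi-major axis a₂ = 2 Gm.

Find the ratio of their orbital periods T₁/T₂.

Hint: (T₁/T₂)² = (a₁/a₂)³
a₁ = 100 Gm = 1 × 10^11 m
a₂ = 2 Gm = 2 × 10^9 m
a₁/a₂ = 50
T₁/T₂ = (a₁/a₂)^(3/2) = (50)^1.5 = 353.553

Final answer: T₁/T₂ = 353.6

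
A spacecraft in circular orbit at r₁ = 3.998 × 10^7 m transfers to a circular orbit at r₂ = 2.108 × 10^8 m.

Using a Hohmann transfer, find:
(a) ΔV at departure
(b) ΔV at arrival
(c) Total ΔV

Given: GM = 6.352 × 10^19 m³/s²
r₁ = 3.998 × 10^7 m
r₂ = 2.108 × 10^8 m
GM = 6.352 × 10^19 m³/s²
Transfer ellipse: a_t = (r₁ + r₂)/2 = 1.2539 × 10^8 m
Circular speed at r₁: v₁ = √(GM/r₁) = 1.26047 × 10^6 m/s
Transfer speed at r₁ (periapsis): v₁ₜ = √(GM(2/r₁ − 1/a_t)) = 1.63432 × 10^6 m/s
(a) ΔV₁ = v₁ₜ − v₁ = 373848 m/s ≈ 373.8 km/s
Circular speed at r₂: v₂ = √(GM/r₂) = 548934 m/s
Transfer speed at r₂ (apoapsis): v₂ₜ = √(GM(2/r₂ − 1/a_t)) = 309963 m/s
(b) ΔV₂ = v₂ − v₂ₜ = 238971 m/s ≈ 239 km/s
(c) ΔV_total = ΔV₁ + ΔV₂ = 612819 m/s ≈ 612.8 km/s

Final answer:
(a) ΔV₁ = 373.8 km/s
(b) ΔV₂ = 239 km/s
(c) ΔV_total = 612.8 km/s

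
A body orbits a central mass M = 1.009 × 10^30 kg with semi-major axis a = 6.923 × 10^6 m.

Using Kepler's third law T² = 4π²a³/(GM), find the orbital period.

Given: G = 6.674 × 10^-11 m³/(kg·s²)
M = 1.009 × 10^30 kg
GM = G × M = 6.674 × 10^-11 × 1.009 × 10^30 = 6.73407 × 10^19 m³/s²
a = 6.923 × 10^6 m
a³ = 3.31805 × 10^20 m³
T = 2π √(a³/GM) = 2π √((3.31805 × 10^20) / (6.73407 × 10^19)) = 2π × 2.21974 s
T = 13.9471 s ≈ 13.95 seconds

Final answer: 13.95 seconds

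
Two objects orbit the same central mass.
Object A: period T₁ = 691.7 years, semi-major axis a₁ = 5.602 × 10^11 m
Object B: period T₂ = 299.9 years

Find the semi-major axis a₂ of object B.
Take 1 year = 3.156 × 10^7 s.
T₁ = 691.7 years = 2.18301 × 10^10 s
T₂ = 299.9 years = 9.46484 × 10^9 s
a₁ = 5.602 × 10^11 m
Kepler's third law: (T₂/T₁)² = (a₂/a₁)³  ⇒  a₂ = a₁ (T₂/T₁)^(2/3)
T₂/T₁ = 0.433569
(T₂/T₁)^(2/3) = 0.572848
a₂ = 5.602 × 10^11 m × 0.572848 = 3.20909 × 10^11 m ≈ 3.209 × 10^11 m

Final answer: a₂ = 3.209 × 10^11 m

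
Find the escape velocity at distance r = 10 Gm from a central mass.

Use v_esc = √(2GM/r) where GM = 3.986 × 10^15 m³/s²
r = 10 Gm = 1 × 10^10 m
GM = 3.986 × 10^15 m³/s²
2GM/r = 2 × (3.986 × 10^15) / (1 × 10^10) = 797200 m²/s²
v_esc = √(2GM/r) = 892.861 m/s ≈ 892.9 m/s

Final answer: 892.9 m/s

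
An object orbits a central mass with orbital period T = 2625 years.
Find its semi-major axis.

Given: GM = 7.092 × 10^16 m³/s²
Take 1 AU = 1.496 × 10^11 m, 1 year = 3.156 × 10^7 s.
T = 2625 years = 8.2845 × 10^10 s
GM = 7.092 × 10^16 m³/s²
Kepler's third law: a³ = GM T² / (4π²)
T² = 6.86329 × 10^21 s²
a³ = (7.092 × 10^16) × (6.86329 × 10^21) / (4π²) = 1.23294 × 10^37 m³
a = (a³)^(1/3) = 2.31019 × 10^12 m ≈ 15.44 AU

Final answer: 15.44 AU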